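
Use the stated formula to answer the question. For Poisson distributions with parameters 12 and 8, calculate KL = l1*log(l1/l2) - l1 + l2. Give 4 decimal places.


KL divergence for Poisson:
KL = l1*log(l1/l2) - l1 + l2.
l1 = 12, l2 = 8.
log(12/8) = 0.405465.
l1*log(l1/l2) = 12 * 0.405465 = 4.865581.
KL = 4.865581 - 12 + 8 = 0.8656

0.8656


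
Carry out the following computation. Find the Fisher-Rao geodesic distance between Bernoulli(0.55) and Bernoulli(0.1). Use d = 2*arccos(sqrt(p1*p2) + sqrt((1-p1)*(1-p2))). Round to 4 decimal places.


Geodesic distance on Bernoulli manifold:
d(p1,p2) = 2*arccos(sqrt(p1*p2) + sqrt((1-p1)*(1-p2))).
sqrt(p1*p2) = sqrt(0.55*0.1) = 0.234521.
sqrt((1-p1)*(1-p2)) = sqrt(0.45*0.9) = 0.636396.
arg = 0.234521 + 0.636396 = 0.870917.
d = 2*arccos(0.870917) = 1.0275

1.0275


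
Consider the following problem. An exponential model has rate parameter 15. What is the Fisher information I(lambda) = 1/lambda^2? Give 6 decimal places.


Fisher information for exponential: I(lambda) = 1/lambda^2.
lambda = 15, lambda^2 = 225.
I = 1/225 = 0.004444

0.004444


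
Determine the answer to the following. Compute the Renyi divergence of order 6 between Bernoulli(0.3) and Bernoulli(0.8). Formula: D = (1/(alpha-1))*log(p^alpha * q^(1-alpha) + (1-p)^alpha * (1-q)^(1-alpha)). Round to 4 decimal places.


Renyi divergence of order alpha between Bernoulli distributions:
D = (1/(alpha-1))*log(p^alpha * q^(1-alpha) + (1-p)^alpha * (1-q)^(1-alpha)).
alpha = 6, p = 0.3, q = 0.8.
p^alpha * q^(1-alpha) = 0.3^6 * 0.8^-5 = 0.002225.
(1-p)^alpha * (1-q)^(1-alpha) = 0.7^6 * 0.2^-5 = 367.653125.
sum = 0.002225 + 367.653125 = 367.65535.
D = (1/5)*log(367.65535) = 1.1814

1.1814


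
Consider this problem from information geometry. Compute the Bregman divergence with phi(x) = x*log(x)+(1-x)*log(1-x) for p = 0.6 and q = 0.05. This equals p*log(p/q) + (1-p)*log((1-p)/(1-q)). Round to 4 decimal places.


Bregman divergence with negative entropy generator:
D = p*log(p/q) + (1-p)*log((1-p)/(1-q)).
p = 0.6, q = 0.05.
p*log(p/q) = 0.6*log(0.6/0.05) = 1.490944.
(1-p)*log((1-p)/(1-q)) = 0.4*log(0.4/0.95) = -0.345999.
D = 1.490944 + -0.345999 = 1.1449

1.1449


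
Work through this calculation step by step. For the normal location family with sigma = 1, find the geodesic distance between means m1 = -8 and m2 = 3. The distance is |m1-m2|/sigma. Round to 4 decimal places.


On the fixed-variance normal subfamily, geodesic distance = |m1-m2|/sigma.
|-8 - 3| = 11.
sigma = 1.
d = 11/1 = 11.0000

11.0000


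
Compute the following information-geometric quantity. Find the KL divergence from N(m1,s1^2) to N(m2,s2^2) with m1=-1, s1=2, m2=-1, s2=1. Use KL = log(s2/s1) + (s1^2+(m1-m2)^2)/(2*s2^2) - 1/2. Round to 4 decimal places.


KL divergence between normal distributions:
KL = log(s2/s1) + (s1^2 + (m1-m2)^2)/(2*s2^2) - 1/2.
log(1/2) = -0.693147.
(2^2 + (-1--1)^2)/(2*1^2) = (4 + 0)/2 = 2.0.
KL = -0.693147 + 2.0 - 0.5 = 0.8069

0.8069


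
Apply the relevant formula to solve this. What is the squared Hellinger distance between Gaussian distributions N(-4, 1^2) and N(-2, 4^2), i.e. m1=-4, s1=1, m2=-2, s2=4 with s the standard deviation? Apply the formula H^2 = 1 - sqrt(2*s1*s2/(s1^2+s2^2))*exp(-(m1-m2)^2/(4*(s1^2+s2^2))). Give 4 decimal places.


Squared Hellinger distance for Gaussians:
H^2 = 1 - sqrt(2*s1*s2/(s1^2+s2^2)) * exp(-(m1-m2)^2/(4*(s1^2+s2^2))).
s1^2 = 1, s2^2 = 16, s1^2+s2^2 = 17.
sqrt(2*1*4/(17)) = 0.685994.
(m1-m2)^2 = (-2)^2 = 4.
exp(-4/(4*17)) = exp(-0.058824) = 0.942873.
H^2 = 1 - 0.685994*0.942873 = 0.3532

0.3532


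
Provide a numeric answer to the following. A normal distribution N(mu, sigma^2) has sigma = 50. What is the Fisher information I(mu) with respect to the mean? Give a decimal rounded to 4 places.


The Fisher information for the mean of a normal distribution is I(mu) = 1/sigma^2.
sigma = 50, so sigma^2 = 2500.
I(mu) = 1/2500 = 0.0004

0.0004


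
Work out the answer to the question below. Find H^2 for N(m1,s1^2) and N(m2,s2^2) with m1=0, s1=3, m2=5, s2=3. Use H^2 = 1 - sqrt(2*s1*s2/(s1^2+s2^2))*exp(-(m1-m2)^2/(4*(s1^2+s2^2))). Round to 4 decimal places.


Squared Hellinger distance for Gaussians:
H^2 = 1 - sqrt(2*s1*s2/(s1^2+s2^2)) * exp(-(m1-m2)^2/(4*(s1^2+s2^2))).
s1^2 = 9, s2^2 = 9, s1^2+s2^2 = 18.
sqrt(2*3*3/(18)) = 1.0.
(m1-m2)^2 = (-5)^2 = 25.
exp(-25/(4*18)) = exp(-0.347222) = 0.706648.
H^2 = 1 - 1.0*0.706648 = 0.2934

0.2934


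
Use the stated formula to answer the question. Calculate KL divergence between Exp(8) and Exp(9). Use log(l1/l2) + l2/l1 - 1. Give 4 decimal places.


KL divergence for exponential family:
KL = log(l1/l2) + l2/l1 - 1.
log(8/9) = -0.117783.
9/8 = 1.125.
KL = -0.117783 + 1.125 - 1 = 0.0072

0.0072


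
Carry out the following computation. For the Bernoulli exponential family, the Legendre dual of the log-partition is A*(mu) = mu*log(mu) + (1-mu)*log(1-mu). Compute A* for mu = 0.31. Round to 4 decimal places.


Legendre transform for Bernoulli:
A*(mu) = mu*log(mu) + (1-mu)*log(1-mu).
mu = 0.31, 1-mu = 0.69.
mu*log(mu) = 0.31*log(0.31) = -0.363067.
(1-mu)*log(1-mu) = 0.69*log(0.69) = -0.256034.
A* = -0.363067 + -0.256034 = -0.6191

-0.6191


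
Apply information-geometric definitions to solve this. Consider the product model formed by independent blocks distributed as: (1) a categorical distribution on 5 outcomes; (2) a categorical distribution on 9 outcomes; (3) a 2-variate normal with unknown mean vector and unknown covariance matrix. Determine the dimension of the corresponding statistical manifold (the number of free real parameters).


The dimension of a statistical manifold equals the number of free
(independent) real parameters of the model. For a product of independent
blocks the parameter counts add.
- categorical on 5 outcomes (probabilities sum to 1): 5-1 = 4.
- categorical on 9 outcomes (probabilities sum to 1): 9-1 = 8.
- 2-variate normal: 2 (mean) + 2*3/2 = 3 (symmetric covariance) = 5.
Total = 4 + 8 + 5 = 17.
Dimension = 17

17


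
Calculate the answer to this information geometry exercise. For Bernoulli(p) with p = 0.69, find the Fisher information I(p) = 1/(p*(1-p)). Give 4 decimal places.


For Bernoulli(p), Fisher information is I(p) = 1/(p*(1-p)).
p = 0.69, 1-p = 0.31.
p*(1-p) = 0.2139.
I(p) = 1/0.2139 = 4.6751

4.6751


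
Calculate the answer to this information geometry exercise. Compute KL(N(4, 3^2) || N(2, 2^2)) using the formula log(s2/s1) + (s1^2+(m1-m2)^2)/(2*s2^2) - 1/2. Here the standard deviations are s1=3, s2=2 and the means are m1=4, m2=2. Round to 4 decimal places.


KL divergence between normal distributions:
KL = log(s2/s1) + (s1^2 + (m1-m2)^2)/(2*s2^2) - 1/2.
log(2/3) = -0.405465.
(3^2 + (4-2)^2)/(2*2^2) = (9 + 4)/8 = 1.625.
KL = -0.405465 + 1.625 - 0.5 = 0.7195

0.7195


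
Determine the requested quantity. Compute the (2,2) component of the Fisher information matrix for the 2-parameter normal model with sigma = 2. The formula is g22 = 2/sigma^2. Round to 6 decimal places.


For the 2-parameter normal family, the Fisher metric has:
  g11 = 1/sigma^2, g22 = 2/sigma^2.
sigma = 2, sigma^2 = 4.
g22 = 0.500000

0.500000


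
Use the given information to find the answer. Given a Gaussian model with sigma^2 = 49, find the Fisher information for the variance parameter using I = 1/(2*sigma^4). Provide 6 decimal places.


Fisher information for variance: I(sigma^2) = 1/(2*sigma^4).
sigma^2 = 49, so sigma^4 = 2401.
I = 1/(2*2401) = 1/4802 = 0.000208

0.000208


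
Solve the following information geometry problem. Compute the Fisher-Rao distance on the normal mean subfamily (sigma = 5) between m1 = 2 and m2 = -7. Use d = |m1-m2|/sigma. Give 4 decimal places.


On the fixed-variance normal subfamily, geodesic distance = |m1-m2|/sigma.
|2 - -7| = 9.
sigma = 5.
d = 9/5 = 1.8000

1.8000


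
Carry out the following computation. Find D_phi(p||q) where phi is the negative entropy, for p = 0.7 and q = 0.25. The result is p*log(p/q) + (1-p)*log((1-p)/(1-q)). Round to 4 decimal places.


Bregman divergence with negative entropy generator:
D = p*log(p/q) + (1-p)*log((1-p)/(1-q)).
p = 0.7, q = 0.25.
p*log(p/q) = 0.7*log(0.7/0.25) = 0.720734.
(1-p)*log((1-p)/(1-q)) = 0.3*log(0.3/0.75) = -0.274887.
D = 0.720734 + -0.274887 = 0.4458

0.4458


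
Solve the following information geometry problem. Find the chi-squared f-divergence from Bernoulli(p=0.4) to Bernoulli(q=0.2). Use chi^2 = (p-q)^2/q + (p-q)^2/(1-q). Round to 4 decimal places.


Chi-squared divergence between Bernoulli distributions:
chi^2 = (p-q)^2/q + (p-q)^2/(1-q).
p = 0.4, q = 0.2, p-q = 0.2.
(p-q)^2 = 0.04.
term1 = 0.04/0.2 = 0.2.
term2 = 0.04/0.8 = 0.05.
chi^2 = 0.2 + 0.05 = 0.2500

0.2500


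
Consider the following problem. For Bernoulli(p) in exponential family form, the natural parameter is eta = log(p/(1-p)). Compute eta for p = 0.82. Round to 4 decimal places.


Natural parameter for Bernoulli: eta = log(p/(1-p)).
p = 0.82, 1-p = 0.18.
p/(1-p) = 4.555556.
eta = log(4.555556) = 1.5163

1.5163


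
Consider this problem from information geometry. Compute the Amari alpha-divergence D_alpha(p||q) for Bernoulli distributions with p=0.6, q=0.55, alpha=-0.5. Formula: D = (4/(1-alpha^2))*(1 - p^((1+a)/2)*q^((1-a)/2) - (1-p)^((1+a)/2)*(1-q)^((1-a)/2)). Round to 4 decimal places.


Amari alpha-divergence:
D = (4/(1-alpha^2))*(1 - p^((1+a)/2)*q^((1-a)/2) - (1-p)^((1+a)/2)*(1-q)^((1-a)/2)).
alpha = -0.5, p = 0.6, q = 0.55.
e1 = (1+alpha)/2 = 0.25, e2 = (1-alpha)/2 = 0.75.
t1 = p^e1 * q^e2 = 0.6^0.25 * 0.55^0.75 = 0.562095.
t2 = (1-p)^e1 * (1-q)^e2 = 0.4^0.25 * 0.45^0.75 = 0.436943.
4/(1-alpha^2) = 5.333333.
D = 5.333333*(1 - 0.562095 - 0.436943) = 0.0051

0.0051


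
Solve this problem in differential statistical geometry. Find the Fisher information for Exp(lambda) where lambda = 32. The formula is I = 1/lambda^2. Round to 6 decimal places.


Fisher information for exponential: I(lambda) = 1/lambda^2.
lambda = 32, lambda^2 = 1024.
I = 1/1024 = 0.000977

0.000977


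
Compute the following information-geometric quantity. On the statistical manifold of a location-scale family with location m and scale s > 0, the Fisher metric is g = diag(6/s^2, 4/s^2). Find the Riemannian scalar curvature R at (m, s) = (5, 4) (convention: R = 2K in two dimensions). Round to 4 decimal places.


The metric has the form g = (A dm^2 + B ds^2)/s^2 with A = 6, B = 4.
Substitute u = sqrt(A/B)*m: g = B*(du^2 + ds^2)/s^2, i.e. B times the
Poincare upper half-plane metric, which has constant Gaussian curvature -1.
Scaling a 2D metric by a constant c divides the Gaussian curvature by c,
so K = -1/B = -1/(4) = -0.2500 everywhere (the point (m, s) = (5, 4) is irrelevant:
the curvature is constant).
Scalar curvature in dimension 2: R = 2K = -2/(4) = -0.5000.

-0.5000


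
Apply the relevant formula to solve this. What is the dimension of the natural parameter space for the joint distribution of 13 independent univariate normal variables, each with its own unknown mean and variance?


Exponential family dimension calculation:
Each univariate normal has two natural parameters (mu/sigma^2 and -1/(2 sigma^2)).
With 13 independent components, dim = 2 * 13 = 26.

26


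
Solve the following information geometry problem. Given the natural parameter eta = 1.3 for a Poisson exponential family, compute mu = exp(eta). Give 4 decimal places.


Expectation parameter for Poisson exponential family:
mu = exp(eta).
eta = 1.3.
mu = exp(1.3) = 3.6693

3.6693


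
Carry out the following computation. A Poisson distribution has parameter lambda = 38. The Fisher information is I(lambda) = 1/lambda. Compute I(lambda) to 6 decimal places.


Fisher information for Poisson: I(lambda) = 1/lambda.
lambda = 38.
I(lambda) = 1/38 = 0.026316

0.026316


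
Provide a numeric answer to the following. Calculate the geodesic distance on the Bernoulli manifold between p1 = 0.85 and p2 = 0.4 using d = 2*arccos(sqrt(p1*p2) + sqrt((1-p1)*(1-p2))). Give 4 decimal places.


Geodesic distance on Bernoulli manifold:
d(p1,p2) = 2*arccos(sqrt(p1*p2) + sqrt((1-p1)*(1-p2))).
sqrt(p1*p2) = sqrt(0.85*0.4) = 0.583095.
sqrt((1-p1)*(1-p2)) = sqrt(0.15*0.6) = 0.3.
arg = 0.583095 + 0.3 = 0.883095.
d = 2*arccos(0.883095) = 0.9768

0.9768


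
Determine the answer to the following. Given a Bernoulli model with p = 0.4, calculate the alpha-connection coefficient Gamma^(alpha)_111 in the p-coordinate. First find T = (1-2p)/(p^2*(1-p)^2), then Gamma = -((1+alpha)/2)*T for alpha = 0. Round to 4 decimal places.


Skewness (Amari-Chentsov) tensor: T = (1-2p)/(p^2*(1-p)^2).
p = 0.4, 1-2p = 0.2, p^2 = 0.16, (1-p)^2 = 0.36.
T = 0.2/(0.16 * 0.36) = 3.472222.
In the p-coordinate, Gamma^(alpha) = Gamma^(0) - (alpha/2)*T with Gamma^(0) = (1/2)*g'(p) = -T/2,
so Gamma^(alpha) = -((1+alpha)/2)*T.
alpha = 0, -(1+alpha)/2 = -0.5.
Gamma = -0.5 * 3.472222 = -1.7361

-1.7361


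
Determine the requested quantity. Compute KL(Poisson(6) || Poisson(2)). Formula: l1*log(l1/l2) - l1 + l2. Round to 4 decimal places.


KL divergence for Poisson:
KL = l1*log(l1/l2) - l1 + l2.
l1 = 6, l2 = 2.
log(6/2) = 1.098612.
l1*log(l1/l2) = 6 * 1.098612 = 6.591674.
KL = 6.591674 - 6 + 2 = 2.5917

2.5917


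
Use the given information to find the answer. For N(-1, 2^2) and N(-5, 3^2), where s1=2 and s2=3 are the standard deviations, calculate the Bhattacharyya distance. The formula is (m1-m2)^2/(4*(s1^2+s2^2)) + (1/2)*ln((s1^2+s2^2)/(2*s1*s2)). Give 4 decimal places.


Bhattacharyya distance between two Gaussians:
DB = (m1-m2)^2/(4*(s1^2+s2^2)) + (1/2)*ln((s1^2+s2^2)/(2*s1*s2)).
(m1-m2)^2 = (4)^2 = 16.
s1^2+s2^2 = 4 + 9 = 13.
term1 = 16/52 = 0.307692.
term2 = 0.5*ln(13/12.0) = 0.040021.
DB = 0.307692 + 0.040021 = 0.3477

0.3477


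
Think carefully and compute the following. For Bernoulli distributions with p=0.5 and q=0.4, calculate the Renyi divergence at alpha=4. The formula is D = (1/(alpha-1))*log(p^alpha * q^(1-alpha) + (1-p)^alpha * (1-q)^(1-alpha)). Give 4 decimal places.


Renyi divergence of order alpha between Bernoulli distributions:
D = (1/(alpha-1))*log(p^alpha * q^(1-alpha) + (1-p)^alpha * (1-q)^(1-alpha)).
alpha = 4, p = 0.5, q = 0.4.
p^alpha * q^(1-alpha) = 0.5^4 * 0.4^-3 = 0.976562.
(1-p)^alpha * (1-q)^(1-alpha) = 0.5^4 * 0.6^-3 = 0.289352.
sum = 0.976562 + 0.289352 = 1.265914.
D = (1/3)*log(1.265914) = 0.0786

0.0786


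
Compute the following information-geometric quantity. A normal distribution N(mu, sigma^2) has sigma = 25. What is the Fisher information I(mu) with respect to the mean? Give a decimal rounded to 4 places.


The Fisher information for the mean of a normal distribution is I(mu) = 1/sigma^2.
sigma = 25, so sigma^2 = 625.
I(mu) = 1/625 = 0.0016

0.0016


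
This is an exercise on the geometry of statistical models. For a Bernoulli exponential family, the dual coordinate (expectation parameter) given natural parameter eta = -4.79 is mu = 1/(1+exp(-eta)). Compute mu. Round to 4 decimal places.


Dual coordinate (expectation parameter) for Bernoulli:
mu = 1/(1+exp(-eta)).
eta = -4.79.
exp(-eta) = exp(4.79) = 120.301369.
mu = 1/(1+120.301369) = 0.0082

0.0082


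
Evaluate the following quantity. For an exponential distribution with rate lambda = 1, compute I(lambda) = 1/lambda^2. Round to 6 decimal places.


Fisher information for exponential: I(lambda) = 1/lambda^2.
lambda = 1, lambda^2 = 1.
I = 1/1 = 1.000000

1.000000


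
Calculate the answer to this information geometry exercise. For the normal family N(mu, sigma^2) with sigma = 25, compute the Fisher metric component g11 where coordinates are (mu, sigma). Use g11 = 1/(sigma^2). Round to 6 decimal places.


For the 2-parameter normal family, the Fisher metric has:
  g11 = 1/sigma^2, g22 = 2/sigma^2.
sigma = 25, sigma^2 = 625.
g11 = 0.001600

0.001600


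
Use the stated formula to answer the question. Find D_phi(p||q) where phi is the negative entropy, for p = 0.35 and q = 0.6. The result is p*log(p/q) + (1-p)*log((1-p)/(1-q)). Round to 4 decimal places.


Bregman divergence with negative entropy generator:
D = p*log(p/q) + (1-p)*log((1-p)/(1-q)).
p = 0.35, q = 0.6.
p*log(p/q) = 0.35*log(0.35/0.6) = -0.188649.
(1-p)*log((1-p)/(1-q)) = 0.65*log(0.65/0.4) = 0.31558.
D = -0.188649 + 0.31558 = 0.1269

0.1269


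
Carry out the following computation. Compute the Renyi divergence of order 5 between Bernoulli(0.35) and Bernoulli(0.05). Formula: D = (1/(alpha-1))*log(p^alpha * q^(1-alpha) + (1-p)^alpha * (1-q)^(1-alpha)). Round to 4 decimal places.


Renyi divergence of order alpha between Bernoulli distributions:
D = (1/(alpha-1))*log(p^alpha * q^(1-alpha) + (1-p)^alpha * (1-q)^(1-alpha)).
alpha = 5, p = 0.35, q = 0.05.
p^alpha * q^(1-alpha) = 0.35^5 * 0.05^-4 = 840.35.
(1-p)^alpha * (1-q)^(1-alpha) = 0.65^5 * 0.95^-4 = 0.142453.
sum = 840.35 + 0.142453 = 840.492453.
D = (1/4)*log(840.492453) = 1.6835

1.6835


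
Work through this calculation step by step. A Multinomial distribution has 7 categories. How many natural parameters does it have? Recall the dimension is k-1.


Exponential family dimension calculation:
For Multinomial with k=7 categories, dim = k-1 = 6.

6


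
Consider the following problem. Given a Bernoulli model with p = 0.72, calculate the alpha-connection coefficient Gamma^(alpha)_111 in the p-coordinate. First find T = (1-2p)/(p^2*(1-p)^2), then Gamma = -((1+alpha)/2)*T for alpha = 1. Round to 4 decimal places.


Skewness (Amari-Chentsov) tensor: T = (1-2p)/(p^2*(1-p)^2).
p = 0.72, 1-2p = -0.44, p^2 = 0.5184, (1-p)^2 = 0.0784.
T = -0.44/(0.5184 * 0.0784) = -10.82609.
In the p-coordinate, Gamma^(alpha) = Gamma^(0) - (alpha/2)*T with Gamma^(0) = (1/2)*g'(p) = -T/2,
so Gamma^(alpha) = -((1+alpha)/2)*T.
alpha = 1, -(1+alpha)/2 = -1.0.
Gamma = -1.0 * -10.82609 = 10.8261

10.8261


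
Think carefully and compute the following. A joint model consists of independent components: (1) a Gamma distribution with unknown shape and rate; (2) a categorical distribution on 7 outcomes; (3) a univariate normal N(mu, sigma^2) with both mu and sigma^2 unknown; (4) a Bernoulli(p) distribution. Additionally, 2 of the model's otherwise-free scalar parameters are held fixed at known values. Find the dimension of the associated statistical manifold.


The dimension of a statistical manifold equals the number of free
(independent) real parameters of the model. For a product of independent
blocks the parameter counts add.
- Gamma (shape, rate): 2.
- categorical on 7 outcomes (probabilities sum to 1): 7-1 = 6.
- normal (mu, sigma^2): 2.
- Bernoulli (p): 1.
Total = 2 + 6 + 2 + 1 = 11.
2 parameter(s) fixed at known values: 11 - 2 = 9.
Dimension = 9

9


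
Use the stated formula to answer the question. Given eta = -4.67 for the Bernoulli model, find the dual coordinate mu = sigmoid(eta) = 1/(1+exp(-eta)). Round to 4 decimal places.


Dual coordinate (expectation parameter) for Bernoulli:
mu = 1/(1+exp(-eta)).
eta = -4.67.
exp(-eta) = exp(4.67) = 106.697742.
mu = 1/(1+106.697742) = 0.0093

0.0093


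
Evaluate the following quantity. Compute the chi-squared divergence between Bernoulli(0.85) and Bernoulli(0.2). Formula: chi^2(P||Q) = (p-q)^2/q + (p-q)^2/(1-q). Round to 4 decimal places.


Chi-squared divergence between Bernoulli distributions:
chi^2 = (p-q)^2/q + (p-q)^2/(1-q).
p = 0.85, q = 0.2, p-q = 0.65.
(p-q)^2 = 0.4225.
term1 = 0.4225/0.2 = 2.1125.
term2 = 0.4225/0.8 = 0.528125.
chi^2 = 2.1125 + 0.528125 = 2.6406

2.6406


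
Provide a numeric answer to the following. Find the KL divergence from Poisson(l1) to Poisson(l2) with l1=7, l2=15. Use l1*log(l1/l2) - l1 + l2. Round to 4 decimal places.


KL divergence for Poisson:
KL = l1*log(l1/l2) - l1 + l2.
l1 = 7, l2 = 15.
log(7/15) = -0.76214.
l1*log(l1/l2) = 7 * -0.76214 = -5.33498.
KL = -5.33498 - 7 + 15 = 2.6650

2.6650


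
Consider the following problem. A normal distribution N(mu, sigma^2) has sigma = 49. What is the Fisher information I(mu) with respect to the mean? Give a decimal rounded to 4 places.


The Fisher information for the mean of a normal distribution is I(mu) = 1/sigma^2.
sigma = 49, so sigma^2 = 2401.
I(mu) = 1/2401 = 0.0004

0.0004


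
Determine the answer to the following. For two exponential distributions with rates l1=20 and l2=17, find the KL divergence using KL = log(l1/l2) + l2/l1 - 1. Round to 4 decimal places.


KL divergence for exponential family:
KL = log(l1/l2) + l2/l1 - 1.
log(20/17) = 0.162519.
17/20 = 0.85.
KL = 0.162519 + 0.85 - 1 = 0.0125

0.0125


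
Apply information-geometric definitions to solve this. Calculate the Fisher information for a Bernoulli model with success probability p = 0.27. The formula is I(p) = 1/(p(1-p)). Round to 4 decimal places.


For Bernoulli(p), Fisher information is I(p) = 1/(p*(1-p)).
p = 0.27, 1-p = 0.73.
p*(1-p) = 0.1971.
I(p) = 1/0.1971 = 5.0736

5.0736


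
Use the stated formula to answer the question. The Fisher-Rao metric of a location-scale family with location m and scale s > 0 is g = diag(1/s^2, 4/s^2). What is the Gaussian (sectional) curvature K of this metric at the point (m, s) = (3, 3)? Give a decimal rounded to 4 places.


The metric has the form g = (A dm^2 + B ds^2)/s^2 with A = 1, B = 4.
Substitute u = sqrt(A/B)*m: g = B*(du^2 + ds^2)/s^2, i.e. B times the
Poincare upper half-plane metric, which has constant Gaussian curvature -1.
Scaling a 2D metric by a constant c divides the Gaussian curvature by c,
so K = -1/B = -1/(4) = -0.2500 everywhere (the point (m, s) = (3, 3) is irrelevant:
the curvature is constant).
The requested Gaussian curvature is K = -0.2500.

-0.2500


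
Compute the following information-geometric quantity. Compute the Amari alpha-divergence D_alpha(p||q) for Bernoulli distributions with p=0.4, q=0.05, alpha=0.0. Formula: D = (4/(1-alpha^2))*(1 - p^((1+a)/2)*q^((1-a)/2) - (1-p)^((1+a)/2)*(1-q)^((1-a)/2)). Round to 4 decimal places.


Amari alpha-divergence:
D = (4/(1-alpha^2))*(1 - p^((1+a)/2)*q^((1-a)/2) - (1-p)^((1+a)/2)*(1-q)^((1-a)/2)).
alpha = 0.0, p = 0.4, q = 0.05.
e1 = (1+alpha)/2 = 0.5, e2 = (1-alpha)/2 = 0.5.
t1 = p^e1 * q^e2 = 0.4^0.5 * 0.05^0.5 = 0.141421.
t2 = (1-p)^e1 * (1-q)^e2 = 0.6^0.5 * 0.95^0.5 = 0.754983.
4/(1-alpha^2) = 4.0.
D = 4.0*(1 - 0.141421 - 0.754983) = 0.4144

0.4144


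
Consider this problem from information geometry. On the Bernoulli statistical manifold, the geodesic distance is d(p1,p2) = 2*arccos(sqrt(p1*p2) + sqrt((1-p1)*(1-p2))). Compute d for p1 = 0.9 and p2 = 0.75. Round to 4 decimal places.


Geodesic distance on Bernoulli manifold:
d(p1,p2) = 2*arccos(sqrt(p1*p2) + sqrt((1-p1)*(1-p2))).
sqrt(p1*p2) = sqrt(0.9*0.75) = 0.821584.
sqrt((1-p1)*(1-p2)) = sqrt(0.1*0.25) = 0.158114.
arg = 0.821584 + 0.158114 = 0.979698.
d = 2*arccos(0.979698) = 0.4037

0.4037


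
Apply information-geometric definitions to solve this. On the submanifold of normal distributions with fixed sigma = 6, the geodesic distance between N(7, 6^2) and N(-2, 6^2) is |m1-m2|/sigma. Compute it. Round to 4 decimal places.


On the fixed-variance normal subfamily, geodesic distance = |m1-m2|/sigma.
|7 - -2| = 9.
sigma = 6.
d = 9/6 = 1.5000

1.5000


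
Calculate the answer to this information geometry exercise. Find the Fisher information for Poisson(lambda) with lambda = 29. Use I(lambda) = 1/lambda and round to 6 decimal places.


Fisher information for Poisson: I(lambda) = 1/lambda.
lambda = 29.
I(lambda) = 1/29 = 0.034483

0.034483


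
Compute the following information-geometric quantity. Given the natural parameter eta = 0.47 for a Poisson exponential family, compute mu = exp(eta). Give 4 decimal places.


Expectation parameter for Poisson exponential family:
mu = exp(eta).
eta = 0.47.
mu = exp(0.47) = 1.6000

1.6000


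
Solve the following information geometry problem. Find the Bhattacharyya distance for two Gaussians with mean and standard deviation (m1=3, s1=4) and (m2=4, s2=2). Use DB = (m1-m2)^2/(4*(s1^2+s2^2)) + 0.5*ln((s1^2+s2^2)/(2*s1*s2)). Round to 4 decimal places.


Bhattacharyya distance between two Gaussians:
DB = (m1-m2)^2/(4*(s1^2+s2^2)) + (1/2)*ln((s1^2+s2^2)/(2*s1*s2)).
(m1-m2)^2 = (-1)^2 = 1.
s1^2+s2^2 = 16 + 4 = 20.
term1 = 1/80 = 0.0125.
term2 = 0.5*ln(20/16.0) = 0.111572.
DB = 0.0125 + 0.111572 = 0.1241

0.1241


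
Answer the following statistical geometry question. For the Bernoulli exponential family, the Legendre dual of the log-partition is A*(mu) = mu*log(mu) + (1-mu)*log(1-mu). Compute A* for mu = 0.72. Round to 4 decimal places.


Legendre transform for Bernoulli:
A*(mu) = mu*log(mu) + (1-mu)*log(1-mu).
mu = 0.72, 1-mu = 0.28.
mu*log(mu) = 0.72*log(0.72) = -0.236523.
(1-mu)*log(1-mu) = 0.28*log(0.28) = -0.35643.
A* = -0.236523 + -0.35643 = -0.5930

-0.5930


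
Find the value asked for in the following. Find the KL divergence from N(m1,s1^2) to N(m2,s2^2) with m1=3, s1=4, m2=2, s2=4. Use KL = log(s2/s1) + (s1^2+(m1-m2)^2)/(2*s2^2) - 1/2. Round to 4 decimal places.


KL divergence between normal distributions:
KL = log(s2/s1) + (s1^2 + (m1-m2)^2)/(2*s2^2) - 1/2.
log(4/4) = 0.0.
(4^2 + (3-2)^2)/(2*4^2) = (16 + 1)/32 = 0.53125.
KL = 0.0 + 0.53125 - 0.5 = 0.0313

0.0313


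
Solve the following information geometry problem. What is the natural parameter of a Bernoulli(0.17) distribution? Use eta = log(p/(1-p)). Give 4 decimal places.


Natural parameter for Bernoulli: eta = log(p/(1-p)).
p = 0.17, 1-p = 0.83.
p/(1-p) = 0.204819.
eta = log(0.204819) = -1.5856

-1.5856


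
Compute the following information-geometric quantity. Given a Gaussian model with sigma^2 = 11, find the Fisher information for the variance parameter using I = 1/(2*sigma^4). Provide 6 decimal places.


Fisher information for variance: I(sigma^2) = 1/(2*sigma^4).
sigma^2 = 11, so sigma^4 = 121.
I = 1/(2*121) = 1/242 = 0.004132

0.004132


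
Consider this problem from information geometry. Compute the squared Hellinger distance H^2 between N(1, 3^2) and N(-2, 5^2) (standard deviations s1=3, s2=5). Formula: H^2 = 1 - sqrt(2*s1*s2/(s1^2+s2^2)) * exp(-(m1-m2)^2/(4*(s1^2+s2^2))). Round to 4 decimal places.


Squared Hellinger distance for Gaussians:
H^2 = 1 - sqrt(2*s1*s2/(s1^2+s2^2)) * exp(-(m1-m2)^2/(4*(s1^2+s2^2))).
s1^2 = 9, s2^2 = 25, s1^2+s2^2 = 34.
sqrt(2*3*5/(34)) = 0.939336.
(m1-m2)^2 = (3)^2 = 9.
exp(-9/(4*34)) = exp(-0.066176) = 0.935966.
H^2 = 1 - 0.939336*0.935966 = 0.1208

0.1208


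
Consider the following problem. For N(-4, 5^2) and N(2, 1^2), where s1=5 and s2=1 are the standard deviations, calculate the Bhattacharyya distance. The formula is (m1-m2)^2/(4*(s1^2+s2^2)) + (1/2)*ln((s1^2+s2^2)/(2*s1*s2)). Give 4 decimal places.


Bhattacharyya distance between two Gaussians:
DB = (m1-m2)^2/(4*(s1^2+s2^2)) + (1/2)*ln((s1^2+s2^2)/(2*s1*s2)).
(m1-m2)^2 = (-6)^2 = 36.
s1^2+s2^2 = 25 + 1 = 26.
term1 = 36/104 = 0.346154.
term2 = 0.5*ln(26/10.0) = 0.477756.
DB = 0.346154 + 0.477756 = 0.8239

0.8239


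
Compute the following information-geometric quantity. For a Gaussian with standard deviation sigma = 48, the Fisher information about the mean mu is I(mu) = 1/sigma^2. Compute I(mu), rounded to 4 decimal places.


The Fisher information for the mean of a normal distribution is I(mu) = 1/sigma^2.
sigma = 48, so sigma^2 = 2304.
I(mu) = 1/2304 = 0.0004

0.0004


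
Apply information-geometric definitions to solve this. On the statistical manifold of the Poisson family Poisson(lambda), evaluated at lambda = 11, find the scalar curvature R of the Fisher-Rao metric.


This family has a single free parameter, so its statistical manifold
is 1-dimensional. The Riemann curvature tensor of any 1-dimensional
Riemannian manifold vanishes identically, so R = 0.

0


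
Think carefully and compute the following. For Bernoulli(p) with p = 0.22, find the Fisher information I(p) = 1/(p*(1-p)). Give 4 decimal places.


For Bernoulli(p), Fisher information is I(p) = 1/(p*(1-p)).
p = 0.22, 1-p = 0.78.
p*(1-p) = 0.1716.
I(p) = 1/0.1716 = 5.8275

5.8275


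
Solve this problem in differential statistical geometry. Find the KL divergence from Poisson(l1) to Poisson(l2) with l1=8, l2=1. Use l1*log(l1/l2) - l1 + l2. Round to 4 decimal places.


KL divergence for Poisson:
KL = l1*log(l1/l2) - l1 + l2.
l1 = 8, l2 = 1.
log(8/1) = 2.079442.
l1*log(l1/l2) = 8 * 2.079442 = 16.635532.
KL = 16.635532 - 8 + 1 = 9.6355

9.6355


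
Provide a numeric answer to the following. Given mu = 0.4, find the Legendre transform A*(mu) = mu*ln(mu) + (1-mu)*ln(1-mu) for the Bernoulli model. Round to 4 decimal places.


Legendre transform for Bernoulli:
A*(mu) = mu*log(mu) + (1-mu)*log(1-mu).
mu = 0.4, 1-mu = 0.6.
mu*log(mu) = 0.4*log(0.4) = -0.366516.
(1-mu)*log(1-mu) = 0.6*log(0.6) = -0.306495.
A* = -0.366516 + -0.306495 = -0.6730

-0.6730


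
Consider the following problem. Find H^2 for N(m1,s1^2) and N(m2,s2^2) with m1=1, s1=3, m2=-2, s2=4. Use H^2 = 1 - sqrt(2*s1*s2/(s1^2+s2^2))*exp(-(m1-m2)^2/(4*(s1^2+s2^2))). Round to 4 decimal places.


Squared Hellinger distance for Gaussians:
H^2 = 1 - sqrt(2*s1*s2/(s1^2+s2^2)) * exp(-(m1-m2)^2/(4*(s1^2+s2^2))).
s1^2 = 9, s2^2 = 16, s1^2+s2^2 = 25.
sqrt(2*3*4/(25)) = 0.979796.
(m1-m2)^2 = (3)^2 = 9.
exp(-9/(4*25)) = exp(-0.09) = 0.913931.
H^2 = 1 - 0.979796*0.913931 = 0.1045

0.1045


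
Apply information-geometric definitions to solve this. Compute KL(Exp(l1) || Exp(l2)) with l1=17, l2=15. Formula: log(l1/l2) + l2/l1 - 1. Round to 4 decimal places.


KL divergence for exponential family:
KL = log(l1/l2) + l2/l1 - 1.
log(17/15) = 0.125163.
15/17 = 0.882353.
KL = 0.125163 + 0.882353 - 1 = 0.0075

0.0075


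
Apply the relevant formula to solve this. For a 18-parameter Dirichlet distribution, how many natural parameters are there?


Exponential family dimension calculation:
Dirichlet with 18 components has 18 natural parameters.

18


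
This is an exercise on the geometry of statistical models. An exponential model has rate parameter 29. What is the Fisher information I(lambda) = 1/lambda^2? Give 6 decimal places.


Fisher information for exponential: I(lambda) = 1/lambda^2.
lambda = 29, lambda^2 = 841.
I = 1/841 = 0.001189

0.001189


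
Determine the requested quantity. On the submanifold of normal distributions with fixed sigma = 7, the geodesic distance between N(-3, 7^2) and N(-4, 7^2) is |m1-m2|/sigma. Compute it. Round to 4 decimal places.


On the fixed-variance normal subfamily, geodesic distance = |m1-m2|/sigma.
|-3 - -4| = 1.
sigma = 7.
d = 1/7 = 0.1429

0.1429


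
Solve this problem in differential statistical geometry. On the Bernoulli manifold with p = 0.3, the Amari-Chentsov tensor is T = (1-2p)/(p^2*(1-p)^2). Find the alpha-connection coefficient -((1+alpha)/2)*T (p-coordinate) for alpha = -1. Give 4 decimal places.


Skewness (Amari-Chentsov) tensor: T = (1-2p)/(p^2*(1-p)^2).
p = 0.3, 1-2p = 0.4, p^2 = 0.09, (1-p)^2 = 0.49.
T = 0.4/(0.09 * 0.49) = 9.070295.
In the p-coordinate, Gamma^(alpha) = Gamma^(0) - (alpha/2)*T with Gamma^(0) = (1/2)*g'(p) = -T/2,
so Gamma^(alpha) = -((1+alpha)/2)*T.
alpha = -1, -(1+alpha)/2 = 0.0.
Gamma = 0.0 * 9.070295 = 0.0000

0.0000


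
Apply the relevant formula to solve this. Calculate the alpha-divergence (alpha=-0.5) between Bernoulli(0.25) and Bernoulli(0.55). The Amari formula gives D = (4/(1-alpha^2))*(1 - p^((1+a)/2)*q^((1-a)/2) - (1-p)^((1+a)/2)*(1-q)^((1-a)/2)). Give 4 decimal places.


Amari alpha-divergence:
D = (4/(1-alpha^2))*(1 - p^((1+a)/2)*q^((1-a)/2) - (1-p)^((1+a)/2)*(1-q)^((1-a)/2)).
alpha = -0.5, p = 0.25, q = 0.55.
e1 = (1+alpha)/2 = 0.25, e2 = (1-alpha)/2 = 0.75.
t1 = p^e1 * q^e2 = 0.25^0.25 * 0.55^0.75 = 0.451603.
t2 = (1-p)^e1 * (1-q)^e2 = 0.75^0.25 * 0.45^0.75 = 0.511299.
4/(1-alpha^2) = 5.333333.
D = 5.333333*(1 - 0.451603 - 0.511299) = 0.1979

0.1979


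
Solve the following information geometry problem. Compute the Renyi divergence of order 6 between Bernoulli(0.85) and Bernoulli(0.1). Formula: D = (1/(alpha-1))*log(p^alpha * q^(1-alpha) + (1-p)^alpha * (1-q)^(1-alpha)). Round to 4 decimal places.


Renyi divergence of order alpha between Bernoulli distributions:
D = (1/(alpha-1))*log(p^alpha * q^(1-alpha) + (1-p)^alpha * (1-q)^(1-alpha)).
alpha = 6, p = 0.85, q = 0.1.
p^alpha * q^(1-alpha) = 0.85^6 * 0.1^-5 = 37714.951562.
(1-p)^alpha * (1-q)^(1-alpha) = 0.15^6 * 0.9^-5 = 1.9e-05.
sum = 37714.951562 + 1.9e-05 = 37714.951582.
D = (1/5)*log(37714.951582) = 2.1076

2.1076


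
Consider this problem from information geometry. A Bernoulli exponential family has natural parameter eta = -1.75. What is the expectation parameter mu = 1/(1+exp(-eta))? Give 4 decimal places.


Dual coordinate (expectation parameter) for Bernoulli:
mu = 1/(1+exp(-eta)).
eta = -1.75.
exp(-eta) = exp(1.75) = 5.754603.
mu = 1/(1+5.754603) = 0.1480

0.1480


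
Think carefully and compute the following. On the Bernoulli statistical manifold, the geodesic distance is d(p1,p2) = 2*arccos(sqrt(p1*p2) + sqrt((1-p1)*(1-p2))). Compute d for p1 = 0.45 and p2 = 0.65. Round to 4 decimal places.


Geodesic distance on Bernoulli manifold:
d(p1,p2) = 2*arccos(sqrt(p1*p2) + sqrt((1-p1)*(1-p2))).
sqrt(p1*p2) = sqrt(0.45*0.65) = 0.540833.
sqrt((1-p1)*(1-p2)) = sqrt(0.55*0.35) = 0.438748.
arg = 0.540833 + 0.438748 = 0.979581.
d = 2*arccos(0.979581) = 0.4049

0.4049


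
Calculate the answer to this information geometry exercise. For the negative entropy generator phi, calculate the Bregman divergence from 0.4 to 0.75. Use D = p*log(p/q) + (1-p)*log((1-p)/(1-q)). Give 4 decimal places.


Bregman divergence with negative entropy generator:
D = p*log(p/q) + (1-p)*log((1-p)/(1-q)).
p = 0.4, q = 0.75.
p*log(p/q) = 0.4*log(0.4/0.75) = -0.251443.
(1-p)*log((1-p)/(1-q)) = 0.6*log(0.6/0.25) = 0.525281.
D = -0.251443 + 0.525281 = 0.2738

0.2738


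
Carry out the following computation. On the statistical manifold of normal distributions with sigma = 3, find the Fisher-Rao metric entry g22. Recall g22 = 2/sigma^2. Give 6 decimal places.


For the 2-parameter normal family, the Fisher metric has:
  g11 = 1/sigma^2, g22 = 2/sigma^2.
sigma = 3, sigma^2 = 9.
g22 = 0.222222

0.222222


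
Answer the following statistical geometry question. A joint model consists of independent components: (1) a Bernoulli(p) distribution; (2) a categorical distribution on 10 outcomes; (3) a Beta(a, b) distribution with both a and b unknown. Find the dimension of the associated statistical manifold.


The dimension of a statistical manifold equals the number of free
(independent) real parameters of the model. For a product of independent
blocks the parameter counts add.
- Bernoulli (p): 1.
- categorical on 10 outcomes (probabilities sum to 1): 10-1 = 9.
- Beta (a, b): 2.
Total = 1 + 9 + 2 = 12.
Dimension = 12

12


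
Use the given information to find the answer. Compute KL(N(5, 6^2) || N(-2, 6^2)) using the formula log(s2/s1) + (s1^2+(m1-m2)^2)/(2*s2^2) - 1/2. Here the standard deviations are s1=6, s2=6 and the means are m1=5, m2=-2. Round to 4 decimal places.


KL divergence between normal distributions:
KL = log(s2/s1) + (s1^2 + (m1-m2)^2)/(2*s2^2) - 1/2.
log(6/6) = 0.0.
(6^2 + (5--2)^2)/(2*6^2) = (36 + 49)/72 = 1.180556.
KL = 0.0 + 1.180556 - 0.5 = 0.6806

0.6806


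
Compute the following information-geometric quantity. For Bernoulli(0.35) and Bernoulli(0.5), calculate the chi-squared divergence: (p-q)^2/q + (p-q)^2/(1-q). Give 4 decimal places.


Chi-squared divergence between Bernoulli distributions:
chi^2 = (p-q)^2/q + (p-q)^2/(1-q).
p = 0.35, q = 0.5, p-q = -0.15.
(p-q)^2 = 0.0225.
term1 = 0.0225/0.5 = 0.045.
term2 = 0.0225/0.5 = 0.045.
chi^2 = 0.045 + 0.045 = 0.0900

0.0900


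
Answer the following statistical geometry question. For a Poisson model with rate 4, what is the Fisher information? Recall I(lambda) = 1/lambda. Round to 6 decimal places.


Fisher information for Poisson: I(lambda) = 1/lambda.
lambda = 4.
I(lambda) = 1/4 = 0.250000

0.250000


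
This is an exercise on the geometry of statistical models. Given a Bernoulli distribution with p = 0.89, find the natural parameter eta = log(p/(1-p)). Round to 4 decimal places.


Natural parameter for Bernoulli: eta = log(p/(1-p)).
p = 0.89, 1-p = 0.11.
p/(1-p) = 8.090909.
eta = log(8.090909) = 2.0907

2.0907


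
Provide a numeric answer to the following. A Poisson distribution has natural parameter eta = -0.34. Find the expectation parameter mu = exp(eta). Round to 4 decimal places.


Expectation parameter for Poisson exponential family:
mu = exp(eta).
eta = -0.34.
mu = exp(-0.34) = 0.7118

0.7118


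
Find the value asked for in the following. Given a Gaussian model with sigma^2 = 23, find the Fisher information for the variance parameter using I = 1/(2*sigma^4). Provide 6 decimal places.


Fisher information for variance: I(sigma^2) = 1/(2*sigma^4).
sigma^2 = 23, so sigma^4 = 529.
I = 1/(2*529) = 1/1058 = 0.000945

0.000945


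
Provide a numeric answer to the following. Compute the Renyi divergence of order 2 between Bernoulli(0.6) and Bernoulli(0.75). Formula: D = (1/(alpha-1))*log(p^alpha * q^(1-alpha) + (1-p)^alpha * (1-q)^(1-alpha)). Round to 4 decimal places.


Renyi divergence of order alpha between Bernoulli distributions:
D = (1/(alpha-1))*log(p^alpha * q^(1-alpha) + (1-p)^alpha * (1-q)^(1-alpha)).
alpha = 2, p = 0.6, q = 0.75.
p^alpha * q^(1-alpha) = 0.6^2 * 0.75^-1 = 0.48.
(1-p)^alpha * (1-q)^(1-alpha) = 0.4^2 * 0.25^-1 = 0.64.
sum = 0.48 + 0.64 = 1.12.
D = (1/1)*log(1.12) = 0.1133

0.1133


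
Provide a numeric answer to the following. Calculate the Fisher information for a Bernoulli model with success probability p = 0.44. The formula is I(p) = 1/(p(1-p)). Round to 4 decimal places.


For Bernoulli(p), Fisher information is I(p) = 1/(p*(1-p)).
p = 0.44, 1-p = 0.56.
p*(1-p) = 0.2464.
I(p) = 1/0.2464 = 4.0584

4.0584


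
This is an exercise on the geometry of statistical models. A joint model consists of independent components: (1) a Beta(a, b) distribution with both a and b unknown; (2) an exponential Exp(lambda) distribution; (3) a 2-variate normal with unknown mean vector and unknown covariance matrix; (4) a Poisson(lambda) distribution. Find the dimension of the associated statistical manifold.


The dimension of a statistical manifold equals the number of free
(independent) real parameters of the model. For a product of independent
blocks the parameter counts add.
- Beta (a, b): 2.
- exponential (lambda): 1.
- 2-variate normal: 2 (mean) + 2*3/2 = 3 (symmetric covariance) = 5.
- Poisson (lambda): 1.
Total = 2 + 1 + 5 + 1 = 9.
Dimension = 9

9


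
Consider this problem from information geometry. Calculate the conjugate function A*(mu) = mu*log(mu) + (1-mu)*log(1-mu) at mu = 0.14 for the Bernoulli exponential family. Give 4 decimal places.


Legendre transform for Bernoulli:
A*(mu) = mu*log(mu) + (1-mu)*log(1-mu).
mu = 0.14, 1-mu = 0.86.
mu*log(mu) = 0.14*log(0.14) = -0.275256.
(1-mu)*log(1-mu) = 0.86*log(0.86) = -0.129708.
A* = -0.275256 + -0.129708 = -0.4050

-0.4050


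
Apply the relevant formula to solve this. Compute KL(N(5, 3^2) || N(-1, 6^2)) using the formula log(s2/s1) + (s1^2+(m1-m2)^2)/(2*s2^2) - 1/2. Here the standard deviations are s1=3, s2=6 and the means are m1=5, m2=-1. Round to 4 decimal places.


KL divergence between normal distributions:
KL = log(s2/s1) + (s1^2 + (m1-m2)^2)/(2*s2^2) - 1/2.
log(6/3) = 0.693147.
(3^2 + (5--1)^2)/(2*6^2) = (9 + 36)/72 = 0.625.
KL = 0.693147 + 0.625 - 0.5 = 0.8181

0.8181


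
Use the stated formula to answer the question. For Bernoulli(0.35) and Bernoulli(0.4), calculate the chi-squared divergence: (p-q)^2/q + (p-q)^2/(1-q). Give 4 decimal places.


Chi-squared divergence between Bernoulli distributions:
chi^2 = (p-q)^2/q + (p-q)^2/(1-q).
p = 0.35, q = 0.4, p-q = -0.05.
(p-q)^2 = 0.0025.
term1 = 0.0025/0.4 = 0.00625.
term2 = 0.0025/0.6 = 0.004167.
chi^2 = 0.00625 + 0.004167 = 0.0104

0.0104


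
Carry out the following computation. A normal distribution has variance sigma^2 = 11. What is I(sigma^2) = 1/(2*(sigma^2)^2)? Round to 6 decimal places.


Fisher information for variance: I(sigma^2) = 1/(2*sigma^4).
sigma^2 = 11, so sigma^4 = 121.
I = 1/(2*121) = 1/242 = 0.004132

0.004132
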